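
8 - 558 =  -  550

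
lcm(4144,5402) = 302512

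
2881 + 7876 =10757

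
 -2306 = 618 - 2924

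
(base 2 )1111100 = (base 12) a4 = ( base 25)4o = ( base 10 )124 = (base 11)103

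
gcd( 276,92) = 92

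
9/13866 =3/4622 = 0.00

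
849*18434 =15650466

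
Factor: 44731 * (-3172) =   -  2^2*13^1*41^1*61^1 *1091^1 = - 141886732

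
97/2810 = 97/2810 = 0.03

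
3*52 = 156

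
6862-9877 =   -  3015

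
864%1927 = 864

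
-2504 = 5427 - 7931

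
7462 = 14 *533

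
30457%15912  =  14545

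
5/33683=5/33683 = 0.00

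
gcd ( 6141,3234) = 3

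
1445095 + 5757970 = 7203065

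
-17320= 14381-31701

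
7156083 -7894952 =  - 738869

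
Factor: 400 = 2^4*5^2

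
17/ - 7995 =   -  17/7995 = -0.00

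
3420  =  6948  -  3528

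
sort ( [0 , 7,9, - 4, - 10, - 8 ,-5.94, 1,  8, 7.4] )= [ - 10, - 8,-5.94 , - 4,  0,1,7,7.4,  8,  9 ] 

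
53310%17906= 17498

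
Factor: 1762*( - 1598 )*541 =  - 1523280716  =  - 2^2*17^1*47^1*541^1*881^1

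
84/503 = 84/503  =  0.17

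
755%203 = 146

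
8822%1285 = 1112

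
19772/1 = 19772 = 19772.00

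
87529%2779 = 1380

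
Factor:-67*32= - 2144=- 2^5*67^1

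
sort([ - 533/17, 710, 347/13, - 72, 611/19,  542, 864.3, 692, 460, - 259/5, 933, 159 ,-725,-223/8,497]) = [ - 725, - 72, - 259/5, - 533/17, - 223/8, 347/13, 611/19,159, 460, 497,542, 692,  710, 864.3,933]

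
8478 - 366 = 8112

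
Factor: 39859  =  23^1*1733^1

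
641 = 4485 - 3844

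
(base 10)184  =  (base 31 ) 5T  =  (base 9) 224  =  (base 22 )88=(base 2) 10111000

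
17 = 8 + 9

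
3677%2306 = 1371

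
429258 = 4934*87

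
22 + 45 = 67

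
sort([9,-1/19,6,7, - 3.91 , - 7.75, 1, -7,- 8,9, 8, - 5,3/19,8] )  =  [ - 8 , - 7.75, - 7, - 5 , -3.91,-1/19,3/19,1,  6, 7,8,8,9, 9]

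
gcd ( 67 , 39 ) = 1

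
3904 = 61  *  64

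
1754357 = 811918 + 942439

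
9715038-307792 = 9407246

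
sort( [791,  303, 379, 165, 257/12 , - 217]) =[ - 217, 257/12, 165, 303, 379,791 ] 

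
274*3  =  822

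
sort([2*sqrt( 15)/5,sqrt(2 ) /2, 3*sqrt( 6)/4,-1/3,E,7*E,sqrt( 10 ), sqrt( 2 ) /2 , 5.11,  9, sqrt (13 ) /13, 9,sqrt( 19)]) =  [ - 1/3 , sqrt (13 )/13, sqrt( 2 )/2,sqrt( 2 ) /2, 2*sqrt( 15) /5,3 * sqrt( 6) /4,E, sqrt( 10 ),sqrt( 19), 5.11, 9, 9, 7*E]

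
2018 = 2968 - 950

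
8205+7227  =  15432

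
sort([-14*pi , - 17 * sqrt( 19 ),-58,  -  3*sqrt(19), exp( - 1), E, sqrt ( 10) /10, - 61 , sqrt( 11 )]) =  [ - 17*sqrt( 19),-61,-58, -14 * pi, - 3 * sqrt( 19 ),  sqrt( 10) /10,exp( - 1 ), E,  sqrt( 11) ] 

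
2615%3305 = 2615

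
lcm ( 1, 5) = 5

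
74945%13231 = 8790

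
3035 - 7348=  -  4313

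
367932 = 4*91983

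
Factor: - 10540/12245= -2^2*17^1*79^ ( - 1) = - 68/79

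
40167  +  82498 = 122665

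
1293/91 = 1293/91= 14.21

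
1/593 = 1/593 = 0.00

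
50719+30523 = 81242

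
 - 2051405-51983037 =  - 54034442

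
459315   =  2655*173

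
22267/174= 127 + 169/174 = 127.97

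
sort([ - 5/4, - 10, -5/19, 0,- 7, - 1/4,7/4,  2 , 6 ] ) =[ - 10, - 7,-5/4,- 5/19,-1/4, 0,7/4, 2,6] 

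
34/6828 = 17/3414 = 0.00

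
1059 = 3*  353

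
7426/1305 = 7426/1305 =5.69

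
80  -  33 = 47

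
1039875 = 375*2773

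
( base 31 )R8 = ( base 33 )pk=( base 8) 1515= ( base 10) 845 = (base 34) ot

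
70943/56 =70943/56  =  1266.84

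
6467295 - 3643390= 2823905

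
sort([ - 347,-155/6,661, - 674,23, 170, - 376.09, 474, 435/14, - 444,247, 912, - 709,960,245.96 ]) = [ - 709, - 674 , - 444 , - 376.09,- 347, - 155/6, 23,435/14, 170, 245.96,247, 474, 661, 912, 960] 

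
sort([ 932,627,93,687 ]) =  [ 93,627, 687 , 932] 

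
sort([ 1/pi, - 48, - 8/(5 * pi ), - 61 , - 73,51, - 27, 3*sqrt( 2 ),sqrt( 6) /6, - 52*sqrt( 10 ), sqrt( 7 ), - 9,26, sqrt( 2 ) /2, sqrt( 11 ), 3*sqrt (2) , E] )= [ - 52*sqrt( 10 ),-73, - 61, - 48 , - 27, - 9, - 8/( 5*pi ),1/pi, sqrt( 6)/6,  sqrt(2)/2,sqrt( 7 ),E,sqrt(11 ), 3*sqrt( 2),3  *sqrt(2),26, 51]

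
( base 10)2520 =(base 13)11bb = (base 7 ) 10230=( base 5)40040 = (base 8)4730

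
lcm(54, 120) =1080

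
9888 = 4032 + 5856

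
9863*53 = 522739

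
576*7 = 4032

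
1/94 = 1/94=0.01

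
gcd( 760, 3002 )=38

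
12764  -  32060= - 19296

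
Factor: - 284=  - 2^2*71^1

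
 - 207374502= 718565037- 925939539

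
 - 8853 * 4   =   - 35412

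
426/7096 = 213/3548= 0.06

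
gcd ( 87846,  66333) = 3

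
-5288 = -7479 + 2191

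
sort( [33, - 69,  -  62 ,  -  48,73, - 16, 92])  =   [ - 69,  -  62,  -  48, - 16,33, 73, 92]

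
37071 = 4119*9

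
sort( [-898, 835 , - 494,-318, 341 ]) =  [ - 898,-494, - 318, 341,835] 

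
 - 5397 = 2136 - 7533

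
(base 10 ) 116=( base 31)3N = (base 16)74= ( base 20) 5G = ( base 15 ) 7B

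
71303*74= 5276422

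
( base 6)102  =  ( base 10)38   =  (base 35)13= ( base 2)100110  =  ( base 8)46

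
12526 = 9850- - 2676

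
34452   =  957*36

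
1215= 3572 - 2357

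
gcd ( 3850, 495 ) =55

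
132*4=528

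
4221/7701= 1407/2567  =  0.55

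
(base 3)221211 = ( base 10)697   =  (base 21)1c4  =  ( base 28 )op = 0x2B9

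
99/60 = 33/20=1.65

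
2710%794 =328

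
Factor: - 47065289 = - 29^1*67^1*24223^1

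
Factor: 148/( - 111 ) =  -2^2*3^( - 1) = - 4/3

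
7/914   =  7/914 = 0.01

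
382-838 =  - 456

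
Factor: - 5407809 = -3^1* 11^1*37^1*43^1*103^1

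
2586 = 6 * 431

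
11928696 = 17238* 692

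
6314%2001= 311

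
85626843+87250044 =172876887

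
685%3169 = 685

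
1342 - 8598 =-7256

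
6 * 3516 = 21096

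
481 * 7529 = 3621449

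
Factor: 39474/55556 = 2^ ( - 1)*3^3*19^(-1) = 27/38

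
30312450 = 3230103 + 27082347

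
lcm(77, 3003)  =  3003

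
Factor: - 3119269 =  - 29^2*3709^1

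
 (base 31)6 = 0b110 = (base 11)6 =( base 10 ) 6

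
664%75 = 64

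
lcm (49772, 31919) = 2936548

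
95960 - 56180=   39780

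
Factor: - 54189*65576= - 2^3*3^5*7^1*223^1*1171^1 = - 3553497864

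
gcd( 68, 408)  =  68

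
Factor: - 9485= - 5^1*7^1*271^1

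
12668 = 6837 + 5831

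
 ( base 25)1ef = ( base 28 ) 17a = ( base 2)1111011110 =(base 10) 990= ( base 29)154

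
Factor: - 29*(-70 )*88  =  2^4*5^1 * 7^1 *11^1*29^1 = 178640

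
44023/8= 44023/8=5502.88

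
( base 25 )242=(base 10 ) 1352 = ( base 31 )1CJ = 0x548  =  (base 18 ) 432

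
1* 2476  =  2476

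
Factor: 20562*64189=2^1*3^1*23^1 *149^1*64189^1  =  1319854218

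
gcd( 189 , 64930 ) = 1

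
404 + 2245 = 2649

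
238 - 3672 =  - 3434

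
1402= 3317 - 1915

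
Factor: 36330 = 2^1* 3^1*5^1*7^1*173^1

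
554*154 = 85316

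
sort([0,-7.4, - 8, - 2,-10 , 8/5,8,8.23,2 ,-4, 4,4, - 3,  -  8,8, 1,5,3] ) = [ - 10,-8, - 8, - 7.4, - 4, - 3 ,-2,0 , 1,8/5, 2,3, 4,4,5,8,  8, 8.23 ]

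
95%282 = 95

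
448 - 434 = 14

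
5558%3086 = 2472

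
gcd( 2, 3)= 1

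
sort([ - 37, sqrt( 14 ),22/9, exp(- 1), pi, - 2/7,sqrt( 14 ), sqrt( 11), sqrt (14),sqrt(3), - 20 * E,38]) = [ - 20*E , - 37, - 2/7, exp( - 1),sqrt(3),22/9,pi, sqrt( 11),sqrt ( 14), sqrt( 14),sqrt( 14) , 38 ]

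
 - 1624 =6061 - 7685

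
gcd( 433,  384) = 1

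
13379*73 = 976667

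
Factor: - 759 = -3^1*11^1*23^1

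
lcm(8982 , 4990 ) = 44910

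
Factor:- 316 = -2^2*79^1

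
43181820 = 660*65427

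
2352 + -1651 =701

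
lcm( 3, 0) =0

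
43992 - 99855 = - 55863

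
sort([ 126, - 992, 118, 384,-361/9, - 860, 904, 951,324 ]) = [ - 992, - 860,-361/9, 118, 126,324,384,904,951 ] 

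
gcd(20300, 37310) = 70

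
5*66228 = 331140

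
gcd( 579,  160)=1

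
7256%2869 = 1518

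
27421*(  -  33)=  - 904893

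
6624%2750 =1124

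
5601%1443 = 1272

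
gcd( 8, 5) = 1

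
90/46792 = 45/23396 = 0.00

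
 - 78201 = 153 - 78354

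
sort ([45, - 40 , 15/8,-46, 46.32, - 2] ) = [ - 46, - 40, - 2, 15/8,45, 46.32] 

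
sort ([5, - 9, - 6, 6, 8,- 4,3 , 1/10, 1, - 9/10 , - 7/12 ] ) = [-9,- 6,-4,  -  9/10, - 7/12,1/10, 1,3,5,  6,8]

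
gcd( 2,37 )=1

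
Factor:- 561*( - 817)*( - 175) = -3^1*5^2*7^1*11^1*17^1*19^1*43^1 = -80208975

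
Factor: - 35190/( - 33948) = 2^( -1 ) * 5^1*17^1*41^( - 1)=85/82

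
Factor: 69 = 3^1*23^1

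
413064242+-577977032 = -164912790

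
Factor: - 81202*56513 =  - 4588968626=- 2^1 * 11^1*31^1*1823^1*3691^1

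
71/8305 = 71/8305 =0.01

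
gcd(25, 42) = 1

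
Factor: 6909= 3^1*7^2*47^1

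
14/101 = 14/101 = 0.14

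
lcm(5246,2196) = 94428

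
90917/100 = 909 + 17/100= 909.17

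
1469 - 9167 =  - 7698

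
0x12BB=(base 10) 4795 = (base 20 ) BJF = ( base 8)11273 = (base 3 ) 20120121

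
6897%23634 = 6897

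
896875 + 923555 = 1820430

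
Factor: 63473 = 63473^1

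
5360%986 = 430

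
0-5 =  - 5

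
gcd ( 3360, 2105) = 5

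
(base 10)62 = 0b111110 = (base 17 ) 3B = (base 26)2A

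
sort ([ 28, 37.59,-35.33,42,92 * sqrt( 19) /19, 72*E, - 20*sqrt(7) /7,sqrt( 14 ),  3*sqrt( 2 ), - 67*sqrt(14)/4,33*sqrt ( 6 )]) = [  -  67*sqrt(14)/4 , - 35.33,  -  20*sqrt( 7)/7,sqrt(14 ), 3 * sqrt( 2) , 92*sqrt(19)/19,28,37.59,42,33*sqrt ( 6), 72*E ] 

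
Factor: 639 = 3^2*71^1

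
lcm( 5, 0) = 0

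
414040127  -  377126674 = 36913453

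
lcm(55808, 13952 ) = 55808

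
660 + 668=1328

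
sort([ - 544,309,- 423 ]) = [ - 544, - 423,309]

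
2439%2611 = 2439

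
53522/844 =63 + 175/422  =  63.41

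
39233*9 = 353097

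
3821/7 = 545+6/7 = 545.86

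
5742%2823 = 96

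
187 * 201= 37587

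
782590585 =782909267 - 318682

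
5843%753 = 572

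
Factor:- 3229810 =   -  2^1*5^1*19^1 * 89^1*191^1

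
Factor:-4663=-4663^1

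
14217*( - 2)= - 28434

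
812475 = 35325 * 23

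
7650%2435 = 345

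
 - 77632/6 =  - 38816/3 = - 12938.67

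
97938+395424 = 493362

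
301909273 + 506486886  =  808396159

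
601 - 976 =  - 375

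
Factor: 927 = 3^2*103^1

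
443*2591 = 1147813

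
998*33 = 32934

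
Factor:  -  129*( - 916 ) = 2^2*3^1*  43^1 *229^1  =  118164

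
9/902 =9/902 =0.01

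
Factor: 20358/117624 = 2^( - 2 )*3^2*13^(- 1) = 9/52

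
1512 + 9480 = 10992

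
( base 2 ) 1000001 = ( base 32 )21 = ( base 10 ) 65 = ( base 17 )3e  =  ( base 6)145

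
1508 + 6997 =8505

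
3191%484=287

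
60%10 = 0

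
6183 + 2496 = 8679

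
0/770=0 = 0.00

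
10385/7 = 10385/7 = 1483.57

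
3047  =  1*3047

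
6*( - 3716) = -22296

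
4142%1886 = 370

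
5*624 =3120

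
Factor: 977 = 977^1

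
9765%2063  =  1513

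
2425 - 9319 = - 6894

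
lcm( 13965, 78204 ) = 391020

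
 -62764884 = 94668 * ( -663 ) 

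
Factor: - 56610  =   - 2^1*3^2*5^1*17^1  *37^1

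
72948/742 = 98 + 116/371 = 98.31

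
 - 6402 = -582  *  11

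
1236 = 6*206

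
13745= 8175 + 5570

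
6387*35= 223545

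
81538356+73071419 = 154609775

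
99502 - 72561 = 26941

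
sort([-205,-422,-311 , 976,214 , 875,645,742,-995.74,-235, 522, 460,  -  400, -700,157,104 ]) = [ - 995.74, -700,-422, - 400,-311,-235, - 205,104,157,214,460,522,645, 742, 875, 976] 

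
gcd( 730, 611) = 1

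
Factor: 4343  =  43^1*101^1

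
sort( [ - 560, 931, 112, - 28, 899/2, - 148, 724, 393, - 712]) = [-712, - 560, - 148, - 28,112, 393, 899/2, 724, 931] 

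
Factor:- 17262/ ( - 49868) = 2^(-1 )*3^2*13^( - 1 )  =  9/26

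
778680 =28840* 27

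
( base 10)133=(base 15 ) 8d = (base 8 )205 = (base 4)2011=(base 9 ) 157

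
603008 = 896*673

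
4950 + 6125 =11075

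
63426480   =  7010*9048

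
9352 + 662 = 10014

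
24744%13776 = 10968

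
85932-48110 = 37822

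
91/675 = 91/675 = 0.13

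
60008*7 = 420056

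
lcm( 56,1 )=56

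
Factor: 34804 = 2^2*7^1*11^1 * 113^1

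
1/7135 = 1/7135 = 0.00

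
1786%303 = 271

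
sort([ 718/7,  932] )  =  [ 718/7, 932]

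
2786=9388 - 6602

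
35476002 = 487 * 72846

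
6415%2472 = 1471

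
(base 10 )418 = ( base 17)17A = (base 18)154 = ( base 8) 642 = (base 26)g2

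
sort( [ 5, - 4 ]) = [  -  4, 5] 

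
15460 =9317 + 6143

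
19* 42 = 798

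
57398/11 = 5218 = 5218.00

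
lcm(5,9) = 45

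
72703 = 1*72703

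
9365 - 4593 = 4772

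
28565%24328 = 4237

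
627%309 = 9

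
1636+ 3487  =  5123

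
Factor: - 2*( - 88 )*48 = 2^8 * 3^1*11^1  =  8448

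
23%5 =3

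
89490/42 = 14915/7 = 2130.71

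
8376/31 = 8376/31= 270.19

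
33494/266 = 125 + 122/133 = 125.92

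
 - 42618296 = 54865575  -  97483871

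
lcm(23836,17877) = 71508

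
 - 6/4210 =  - 3/2105 = - 0.00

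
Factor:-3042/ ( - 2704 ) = 9/8 = 2^( - 3)*3^2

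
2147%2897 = 2147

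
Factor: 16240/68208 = 5/21 = 3^(-1)*5^1*7^( - 1 )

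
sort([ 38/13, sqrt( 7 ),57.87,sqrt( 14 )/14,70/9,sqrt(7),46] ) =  [ sqrt(14)/14,sqrt(7),sqrt( 7), 38/13, 70/9, 46,57.87 ] 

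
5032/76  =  1258/19 =66.21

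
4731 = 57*83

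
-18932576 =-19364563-- 431987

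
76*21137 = 1606412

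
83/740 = 83/740 =0.11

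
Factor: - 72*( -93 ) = 2^3*3^3*31^1 = 6696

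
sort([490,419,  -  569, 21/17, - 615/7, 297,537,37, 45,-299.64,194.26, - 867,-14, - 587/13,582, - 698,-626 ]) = [-867, - 698,-626, - 569, - 299.64, - 615/7, - 587/13, - 14,  21/17, 37,45, 194.26,297, 419, 490,537,582 ]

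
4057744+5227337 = 9285081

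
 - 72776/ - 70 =36388/35 = 1039.66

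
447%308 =139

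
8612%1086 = 1010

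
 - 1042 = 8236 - 9278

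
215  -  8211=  - 7996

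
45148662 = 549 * 82238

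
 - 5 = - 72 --67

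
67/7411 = 67/7411 = 0.01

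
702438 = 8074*87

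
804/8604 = 67/717  =  0.09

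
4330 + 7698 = 12028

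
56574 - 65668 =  - 9094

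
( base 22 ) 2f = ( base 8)73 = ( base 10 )59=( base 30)1t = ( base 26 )27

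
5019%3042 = 1977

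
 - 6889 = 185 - 7074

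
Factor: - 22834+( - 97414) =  - 2^3* 15031^1  =  - 120248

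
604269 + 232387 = 836656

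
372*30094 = 11194968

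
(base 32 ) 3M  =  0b1110110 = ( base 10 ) 118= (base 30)3s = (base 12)9a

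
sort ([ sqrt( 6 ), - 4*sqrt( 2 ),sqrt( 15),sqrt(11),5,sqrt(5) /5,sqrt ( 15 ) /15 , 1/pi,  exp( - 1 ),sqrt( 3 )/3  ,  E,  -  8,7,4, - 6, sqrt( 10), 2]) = [ - 8, -6, - 4*sqrt( 2), sqrt ( 15 )/15,1/pi,exp( - 1 ),sqrt( 5 )/5,sqrt(3) /3,2 , sqrt(6 ),E,sqrt (10),sqrt(11), sqrt ( 15),4,  5,  7 ]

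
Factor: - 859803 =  - 3^1*7^2 * 5849^1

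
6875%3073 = 729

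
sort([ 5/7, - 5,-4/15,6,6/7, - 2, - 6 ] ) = [ - 6, - 5, - 2, - 4/15, 5/7 , 6/7, 6 ] 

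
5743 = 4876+867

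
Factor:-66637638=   -  2^1*3^2*3702091^1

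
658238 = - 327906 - - 986144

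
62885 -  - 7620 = 70505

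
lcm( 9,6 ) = 18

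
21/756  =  1/36 = 0.03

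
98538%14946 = 8862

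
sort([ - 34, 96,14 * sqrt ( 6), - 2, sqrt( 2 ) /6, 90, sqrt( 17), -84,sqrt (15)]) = [ - 84, - 34 , - 2, sqrt( 2) /6, sqrt( 15), sqrt(17), 14*sqrt(6), 90 , 96] 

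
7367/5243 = 1+ 2124/5243 = 1.41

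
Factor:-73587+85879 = 2^2*7^1*439^1   =  12292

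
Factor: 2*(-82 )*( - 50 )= 8200= 2^3 * 5^2  *  41^1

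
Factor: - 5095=-5^1*1019^1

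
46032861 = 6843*6727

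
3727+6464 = 10191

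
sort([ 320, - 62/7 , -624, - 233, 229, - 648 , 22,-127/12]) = [ - 648, - 624,-233, - 127/12,  -  62/7, 22,229,320]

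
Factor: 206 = 2^1*103^1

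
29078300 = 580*50135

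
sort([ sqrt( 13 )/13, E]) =[sqrt( 13 )/13, E]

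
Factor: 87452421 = 3^1 * 7^1 * 19^1*149^1*1471^1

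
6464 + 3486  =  9950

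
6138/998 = 6 + 75/499 = 6.15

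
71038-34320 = 36718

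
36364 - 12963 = 23401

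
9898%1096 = 34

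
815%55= 45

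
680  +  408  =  1088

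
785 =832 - 47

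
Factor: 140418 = 2^1*3^2*29^1*269^1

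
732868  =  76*9643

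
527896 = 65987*8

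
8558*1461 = 12503238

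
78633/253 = 310 + 203/253  =  310.80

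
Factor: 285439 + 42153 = 327592 = 2^3*40949^1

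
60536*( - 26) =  - 1573936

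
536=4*134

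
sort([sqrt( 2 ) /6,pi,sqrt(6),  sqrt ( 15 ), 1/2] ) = [ sqrt( 2 )/6,  1/2,sqrt ( 6),pi, sqrt(15) ] 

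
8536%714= 682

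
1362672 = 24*56778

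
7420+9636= 17056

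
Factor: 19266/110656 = 2^( - 5)*3^1 * 7^( - 1)*13^1=39/224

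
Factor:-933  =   -3^1*311^1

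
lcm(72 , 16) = 144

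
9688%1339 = 315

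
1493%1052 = 441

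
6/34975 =6/34975 = 0.00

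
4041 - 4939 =-898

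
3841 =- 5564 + 9405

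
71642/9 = 7960+2/9 = 7960.22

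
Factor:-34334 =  - 2^1*  17167^1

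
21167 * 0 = 0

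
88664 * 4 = 354656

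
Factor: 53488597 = 167^1 * 320291^1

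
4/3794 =2/1897= 0.00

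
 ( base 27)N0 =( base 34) i9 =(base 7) 1545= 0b1001101101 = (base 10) 621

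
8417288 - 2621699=5795589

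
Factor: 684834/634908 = 2^(-1 ) * 337^( - 1 ) * 727^1 =727/674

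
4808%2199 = 410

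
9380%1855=105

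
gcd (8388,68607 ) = 9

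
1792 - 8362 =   -  6570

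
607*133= 80731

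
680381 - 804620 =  - 124239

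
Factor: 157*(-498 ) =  - 2^1*3^1*83^1*157^1= - 78186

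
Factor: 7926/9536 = 2^(-5)*3^1*149^( - 1 )*1321^1 = 3963/4768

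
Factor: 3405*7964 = 27117420 = 2^2*3^1 *5^1*11^1*181^1* 227^1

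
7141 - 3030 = 4111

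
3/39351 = 1/13117 = 0.00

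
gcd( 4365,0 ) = 4365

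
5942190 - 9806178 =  - 3863988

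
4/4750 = 2/2375 = 0.00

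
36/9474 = 6/1579 = 0.00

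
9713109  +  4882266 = 14595375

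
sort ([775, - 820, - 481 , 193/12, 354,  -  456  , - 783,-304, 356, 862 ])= [ - 820, - 783, - 481, - 456, - 304, 193/12, 354, 356, 775, 862 ]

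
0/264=0= 0.00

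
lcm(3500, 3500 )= 3500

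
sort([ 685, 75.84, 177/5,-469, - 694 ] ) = [ - 694, - 469 , 177/5,75.84, 685] 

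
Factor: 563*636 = 2^2*3^1*53^1*  563^1=358068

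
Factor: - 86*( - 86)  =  2^2*43^2 = 7396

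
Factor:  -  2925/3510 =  - 5/6  =  - 2^(-1)*3^( - 1) * 5^1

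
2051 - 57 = 1994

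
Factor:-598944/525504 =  - 2^ ( - 1) * 7^( - 1)*23^(-1) * 367^1 = - 367/322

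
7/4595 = 7/4595  =  0.00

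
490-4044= - 3554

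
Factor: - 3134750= - 2^1*5^3* 12539^1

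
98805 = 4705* 21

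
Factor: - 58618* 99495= - 5832197910= - 2^1*3^3 * 5^1 * 7^1*11^1 * 53^1 *67^1*79^1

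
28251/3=9417=9417.00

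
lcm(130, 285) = 7410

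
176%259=176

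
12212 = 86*142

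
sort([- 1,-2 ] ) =[- 2, - 1 ]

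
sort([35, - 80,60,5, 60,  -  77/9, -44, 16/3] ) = [ - 80, - 44,-77/9 , 5 , 16/3,35,60, 60] 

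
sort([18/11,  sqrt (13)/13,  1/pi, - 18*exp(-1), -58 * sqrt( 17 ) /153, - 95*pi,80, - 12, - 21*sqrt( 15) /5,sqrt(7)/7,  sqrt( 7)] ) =[ - 95*pi, - 21*sqrt( 15 ) /5,-12,  -  18*exp(-1),-58 *sqrt( 17)/153,sqrt( 13)/13,1/pi,sqrt( 7 ) /7, 18/11,sqrt(7),  80 ] 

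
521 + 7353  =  7874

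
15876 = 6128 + 9748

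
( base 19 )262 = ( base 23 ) 1da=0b1101000110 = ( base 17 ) 2F5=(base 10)838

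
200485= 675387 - 474902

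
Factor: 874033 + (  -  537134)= 336899 = 336899^1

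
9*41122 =370098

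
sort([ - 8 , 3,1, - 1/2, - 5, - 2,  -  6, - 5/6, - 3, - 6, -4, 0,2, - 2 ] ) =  [ - 8, - 6, - 6 , - 5 , - 4, - 3, - 2, - 2, - 5/6, - 1/2,0,  1,2,3 ]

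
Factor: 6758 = 2^1*31^1*109^1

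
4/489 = 4/489 = 0.01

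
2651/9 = 2651/9  =  294.56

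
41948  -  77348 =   -  35400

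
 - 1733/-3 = 577 + 2/3 = 577.67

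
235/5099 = 235/5099  =  0.05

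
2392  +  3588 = 5980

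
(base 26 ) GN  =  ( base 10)439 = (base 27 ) g7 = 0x1B7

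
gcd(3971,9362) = 1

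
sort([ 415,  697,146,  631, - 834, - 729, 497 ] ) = [ - 834, - 729, 146,415, 497 , 631,697]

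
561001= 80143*7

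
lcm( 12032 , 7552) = 709888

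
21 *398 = 8358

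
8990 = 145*62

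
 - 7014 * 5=-35070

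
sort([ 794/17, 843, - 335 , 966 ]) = [ - 335, 794/17, 843,966] 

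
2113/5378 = 2113/5378=0.39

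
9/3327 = 3/1109 = 0.00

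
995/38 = 995/38 = 26.18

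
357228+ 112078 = 469306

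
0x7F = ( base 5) 1002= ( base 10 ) 127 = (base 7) 241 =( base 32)3v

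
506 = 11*46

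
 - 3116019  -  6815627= - 9931646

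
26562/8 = 13281/4 = 3320.25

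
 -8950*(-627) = 5611650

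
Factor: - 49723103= - 4813^1*10331^1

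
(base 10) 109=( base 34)37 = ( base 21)54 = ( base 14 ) 7b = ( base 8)155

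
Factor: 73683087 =3^1*24561029^1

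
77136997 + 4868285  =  82005282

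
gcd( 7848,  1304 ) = 8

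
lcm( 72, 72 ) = 72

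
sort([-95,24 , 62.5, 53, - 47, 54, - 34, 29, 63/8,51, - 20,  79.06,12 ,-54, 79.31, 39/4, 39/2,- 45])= [  -  95, - 54,-47, - 45, - 34,- 20, 63/8, 39/4, 12,39/2,24,29, 51,  53,54, 62.5, 79.06 , 79.31]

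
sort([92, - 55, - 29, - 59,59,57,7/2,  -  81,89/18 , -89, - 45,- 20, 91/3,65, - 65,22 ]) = [  -  89, - 81,-65, - 59,-55, - 45, - 29, - 20, 7/2, 89/18, 22,91/3,57, 59,65,92 ]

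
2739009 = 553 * 4953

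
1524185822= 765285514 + 758900308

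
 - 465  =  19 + -484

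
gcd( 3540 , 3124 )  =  4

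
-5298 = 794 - 6092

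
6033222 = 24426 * 247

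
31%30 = 1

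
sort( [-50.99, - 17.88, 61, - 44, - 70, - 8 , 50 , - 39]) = [ - 70, - 50.99, - 44, - 39,-17.88 , - 8, 50, 61] 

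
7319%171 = 137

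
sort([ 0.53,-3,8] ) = [ - 3,0.53,8]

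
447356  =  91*4916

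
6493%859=480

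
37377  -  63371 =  - 25994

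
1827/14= 261/2 = 130.50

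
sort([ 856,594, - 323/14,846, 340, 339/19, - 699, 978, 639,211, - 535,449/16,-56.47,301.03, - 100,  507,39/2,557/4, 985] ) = [ - 699, - 535, - 100, - 56.47, -323/14, 339/19, 39/2 , 449/16, 557/4, 211, 301.03, 340,  507, 594,639, 846, 856 , 978,985]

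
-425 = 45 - 470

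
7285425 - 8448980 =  - 1163555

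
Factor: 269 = 269^1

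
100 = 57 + 43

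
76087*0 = 0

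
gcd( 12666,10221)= 3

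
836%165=11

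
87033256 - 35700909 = 51332347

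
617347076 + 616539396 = 1233886472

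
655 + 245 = 900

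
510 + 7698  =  8208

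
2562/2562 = 1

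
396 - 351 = 45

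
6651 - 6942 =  - 291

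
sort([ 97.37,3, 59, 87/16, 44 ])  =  [ 3,87/16, 44,  59, 97.37] 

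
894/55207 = 894/55207 = 0.02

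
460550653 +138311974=598862627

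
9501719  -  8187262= 1314457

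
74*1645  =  121730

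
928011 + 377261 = 1305272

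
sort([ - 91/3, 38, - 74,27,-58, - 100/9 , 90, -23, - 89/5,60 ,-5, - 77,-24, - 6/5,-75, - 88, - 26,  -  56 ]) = [ - 88, - 77, - 75,-74, - 58, - 56, - 91/3,-26 ,-24,-23 ,  -  89/5, - 100/9, - 5 ,  -  6/5,  27, 38,60, 90]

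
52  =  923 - 871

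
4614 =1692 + 2922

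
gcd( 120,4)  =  4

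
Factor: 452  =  2^2*113^1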